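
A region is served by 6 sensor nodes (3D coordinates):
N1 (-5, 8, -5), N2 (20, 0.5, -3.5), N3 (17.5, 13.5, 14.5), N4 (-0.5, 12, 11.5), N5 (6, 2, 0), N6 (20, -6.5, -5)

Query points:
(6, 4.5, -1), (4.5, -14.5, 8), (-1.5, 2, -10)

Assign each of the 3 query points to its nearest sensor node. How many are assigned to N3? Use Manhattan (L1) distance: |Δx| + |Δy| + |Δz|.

(6, 4.5, -1) — d to each: N1:18.5, N2:20.5, N3:36, N4:26.5, N5:3.5, N6:29 → nearest is N5
(4.5, -14.5, 8) — d to each: N1:45, N2:42, N3:47.5, N4:35, N5:26, N6:36.5 → nearest is N5
(-1.5, 2, -10) — d to each: N1:14.5, N2:29.5, N3:55, N4:32.5, N5:17.5, N6:35 → nearest is N1
0 of the 3 points have N3 as nearest.

0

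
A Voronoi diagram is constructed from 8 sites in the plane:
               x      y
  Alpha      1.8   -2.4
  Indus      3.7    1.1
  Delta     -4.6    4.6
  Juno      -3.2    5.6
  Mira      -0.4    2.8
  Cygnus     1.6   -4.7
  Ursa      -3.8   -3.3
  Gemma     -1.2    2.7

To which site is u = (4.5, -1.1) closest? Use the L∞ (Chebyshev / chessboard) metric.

Indus

d(u, Alpha) = max(2.7, 1.3) = 2.7
d(u, Indus) = max(0.8, 2.2) = 2.2
d(u, Delta) = max(9.1, 5.7) = 9.1
d(u, Juno) = max(7.7, 6.7) = 7.7
d(u, Mira) = max(4.9, 3.9) = 4.9
d(u, Cygnus) = max(2.9, 3.6) = 3.6
d(u, Ursa) = max(8.3, 2.2) = 8.3
d(u, Gemma) = max(5.7, 3.8) = 5.7
Minimum is at Indus.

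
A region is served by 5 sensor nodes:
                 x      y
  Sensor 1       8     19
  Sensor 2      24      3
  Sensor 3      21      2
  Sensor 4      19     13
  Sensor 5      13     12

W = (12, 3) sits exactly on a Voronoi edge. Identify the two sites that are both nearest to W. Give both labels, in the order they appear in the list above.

Sensor 3 and Sensor 5

Squared distances from W to each site:
d²(W, Sensor 1) = (12−8)² + (3−19)² = 16 + 256 = 272
d²(W, Sensor 2) = (12−24)² + (3−3)² = 144 + 0 = 144
d²(W, Sensor 3) = (12−21)² + (3−2)² = 81 + 1 = 82
d²(W, Sensor 4) = (12−19)² + (3−13)² = 49 + 100 = 149
d²(W, Sensor 5) = (12−13)² + (3−12)² = 1 + 81 = 82
W is equidistant from Sensor 3 and Sensor 5 (both at squared distance 82), and every other site is strictly farther — so W lies on the Sensor 3–Sensor 5 Voronoi edge.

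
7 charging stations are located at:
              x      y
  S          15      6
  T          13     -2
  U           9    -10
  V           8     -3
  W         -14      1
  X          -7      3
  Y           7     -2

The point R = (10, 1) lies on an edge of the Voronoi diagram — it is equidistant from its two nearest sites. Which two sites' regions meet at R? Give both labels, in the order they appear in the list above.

T and Y

Squared distances from R to each site:
|RS|² = (10−15)² + (1−6)² = 25 + 25 = 50
|RT|² = (10−13)² + (1−(-2))² = 9 + 9 = 18
|RU|² = (10−9)² + (1−(-10))² = 1 + 121 = 122
|RV|² = (10−8)² + (1−(-3))² = 4 + 16 = 20
|RW|² = (10−(-14))² + (1−1)² = 576 + 0 = 576
|RX|² = (10−(-7))² + (1−3)² = 289 + 4 = 293
|RY|² = (10−7)² + (1−(-2))² = 9 + 9 = 18
R is equidistant from T and Y (both at squared distance 18), and every other site is strictly farther — so R lies on the T–Y Voronoi edge.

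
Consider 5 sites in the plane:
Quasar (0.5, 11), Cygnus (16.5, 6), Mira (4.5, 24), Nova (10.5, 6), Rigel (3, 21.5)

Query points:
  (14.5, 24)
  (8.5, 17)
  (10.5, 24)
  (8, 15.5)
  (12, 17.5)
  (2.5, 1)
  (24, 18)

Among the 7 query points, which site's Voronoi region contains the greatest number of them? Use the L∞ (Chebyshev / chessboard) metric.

Mira

(14.5, 24) — d to each: Quasar:14, Cygnus:18, Mira:10, Nova:18, Rigel:11.5 → nearest is Mira
(8.5, 17) — d to each: Quasar:8, Cygnus:11, Mira:7, Nova:11, Rigel:5.5 → nearest is Rigel
(10.5, 24) — d to each: Quasar:13, Cygnus:18, Mira:6, Nova:18, Rigel:7.5 → nearest is Mira
(8, 15.5) — d to each: Quasar:7.5, Cygnus:9.5, Mira:8.5, Nova:9.5, Rigel:6 → nearest is Rigel
(12, 17.5) — d to each: Quasar:11.5, Cygnus:11.5, Mira:7.5, Nova:11.5, Rigel:9 → nearest is Mira
(2.5, 1) — d to each: Quasar:10, Cygnus:14, Mira:23, Nova:8, Rigel:20.5 → nearest is Nova
(24, 18) — d to each: Quasar:23.5, Cygnus:12, Mira:19.5, Nova:13.5, Rigel:21 → nearest is Cygnus
Tally — Cygnus:1, Mira:3, Nova:1, Rigel:2. Mira captures the most (3).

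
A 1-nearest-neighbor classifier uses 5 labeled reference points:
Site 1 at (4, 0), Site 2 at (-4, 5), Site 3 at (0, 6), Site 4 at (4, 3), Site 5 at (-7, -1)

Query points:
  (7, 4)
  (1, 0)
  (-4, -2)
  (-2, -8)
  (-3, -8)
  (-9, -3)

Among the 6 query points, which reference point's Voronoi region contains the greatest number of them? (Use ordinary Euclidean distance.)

(7, 4) — d² to each: Site 1:25, Site 2:122, Site 3:53, Site 4:10, Site 5:221 → nearest is Site 4
(1, 0) — d² to each: Site 1:9, Site 2:50, Site 3:37, Site 4:18, Site 5:65 → nearest is Site 1
(-4, -2) — d² to each: Site 1:68, Site 2:49, Site 3:80, Site 4:89, Site 5:10 → nearest is Site 5
(-2, -8) — d² to each: Site 1:100, Site 2:173, Site 3:200, Site 4:157, Site 5:74 → nearest is Site 5
(-3, -8) — d² to each: Site 1:113, Site 2:170, Site 3:205, Site 4:170, Site 5:65 → nearest is Site 5
(-9, -3) — d² to each: Site 1:178, Site 2:89, Site 3:162, Site 4:205, Site 5:8 → nearest is Site 5
Tally — Site 1:1, Site 4:1, Site 5:4. Site 5 captures the most (4).

Site 5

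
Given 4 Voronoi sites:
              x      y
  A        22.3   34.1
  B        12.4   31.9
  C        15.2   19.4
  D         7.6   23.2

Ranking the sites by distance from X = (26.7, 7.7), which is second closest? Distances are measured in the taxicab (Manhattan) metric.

A

d(X,A) = |26.7−22.3| + |7.7−34.1| = 4.4 + 26.4 = 30.8
d(X,B) = |26.7−12.4| + |7.7−31.9| = 14.3 + 24.2 = 38.5
d(X,C) = |26.7−15.2| + |7.7−19.4| = 11.5 + 11.7 = 23.2
d(X,D) = |26.7−7.6| + |7.7−23.2| = 19.1 + 15.5 = 34.6
Sorted ascending: C, A, D, … — the second-nearest is A.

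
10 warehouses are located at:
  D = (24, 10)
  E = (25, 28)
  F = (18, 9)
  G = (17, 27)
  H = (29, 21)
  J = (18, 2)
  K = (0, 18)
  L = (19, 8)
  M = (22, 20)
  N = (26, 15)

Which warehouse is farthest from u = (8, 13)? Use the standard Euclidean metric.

Squared Euclidean distances:
|uD|² = (8−24)² + (13−10)² = 256 + 9 = 265
|uE|² = (8−25)² + (13−28)² = 289 + 225 = 514
|uF|² = (8−18)² + (13−9)² = 100 + 16 = 116
|uG|² = (8−17)² + (13−27)² = 81 + 196 = 277
|uH|² = (8−29)² + (13−21)² = 441 + 64 = 505
|uJ|² = (8−18)² + (13−2)² = 100 + 121 = 221
|uK|² = (8−0)² + (13−18)² = 64 + 25 = 89
|uL|² = (8−19)² + (13−8)² = 121 + 25 = 146
|uM|² = (8−22)² + (13−20)² = 196 + 49 = 245
|uN|² = (8−26)² + (13−15)² = 324 + 4 = 328
The largest is to E.

E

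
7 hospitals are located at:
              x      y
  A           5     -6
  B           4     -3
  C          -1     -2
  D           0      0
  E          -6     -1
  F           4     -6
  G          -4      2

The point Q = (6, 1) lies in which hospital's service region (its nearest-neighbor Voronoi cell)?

Since √ is increasing, it suffices to compare squared distances:
|QA|² = (6−5)² + (1−(-6))² = 1 + 49 = 50
|QB|² = (6−4)² + (1−(-3))² = 4 + 16 = 20
|QC|² = (6−(-1))² + (1−(-2))² = 49 + 9 = 58
|QD|² = (6−0)² + (1−0)² = 36 + 1 = 37
|QE|² = (6−(-6))² + (1−(-1))² = 144 + 4 = 148
|QF|² = (6−4)² + (1−(-6))² = 4 + 49 = 53
|QG|² = (6−(-4))² + (1−2)² = 100 + 1 = 101
Minimum is at B.

B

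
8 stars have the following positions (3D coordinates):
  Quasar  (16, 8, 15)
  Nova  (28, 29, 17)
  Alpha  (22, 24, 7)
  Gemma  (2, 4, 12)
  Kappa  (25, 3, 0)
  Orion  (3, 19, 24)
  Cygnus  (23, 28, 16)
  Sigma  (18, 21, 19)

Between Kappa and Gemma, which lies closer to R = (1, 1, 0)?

Compare squared distances:
d²(R, Kappa) = (1−25)² + (1−3)² + (0−0)² = 576 + 4 + 0 = 580
d²(R, Gemma) = (1−2)² + (1−4)² + (0−12)² = 1 + 9 + 144 = 154
580 > 154, so Gemma is closer.

Gemma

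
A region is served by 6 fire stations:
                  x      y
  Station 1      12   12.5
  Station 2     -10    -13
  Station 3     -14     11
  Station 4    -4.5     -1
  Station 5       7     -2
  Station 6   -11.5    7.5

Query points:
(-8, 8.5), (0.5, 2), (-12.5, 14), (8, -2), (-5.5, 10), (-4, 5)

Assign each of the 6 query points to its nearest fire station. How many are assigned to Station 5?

1

(-8, 8.5) — d² to each: Station 1:416, Station 2:466.25, Station 3:42.25, Station 4:102.5, Station 5:335.25, Station 6:13.25 → nearest is Station 6
(0.5, 2) — d² to each: Station 1:242.5, Station 2:335.25, Station 3:291.25, Station 4:34, Station 5:58.25, Station 6:174.25 → nearest is Station 4
(-12.5, 14) — d² to each: Station 1:602.5, Station 2:735.25, Station 3:11.25, Station 4:289, Station 5:636.25, Station 6:43.25 → nearest is Station 3
(8, -2) — d² to each: Station 1:226.25, Station 2:445, Station 3:653, Station 4:157.25, Station 5:1, Station 6:470.5 → nearest is Station 5
(-5.5, 10) — d² to each: Station 1:312.5, Station 2:549.25, Station 3:73.25, Station 4:122, Station 5:300.25, Station 6:42.25 → nearest is Station 6
(-4, 5) — d² to each: Station 1:312.25, Station 2:360, Station 3:136, Station 4:36.25, Station 5:170, Station 6:62.5 → nearest is Station 4
1 of the 6 points has Station 5 as nearest.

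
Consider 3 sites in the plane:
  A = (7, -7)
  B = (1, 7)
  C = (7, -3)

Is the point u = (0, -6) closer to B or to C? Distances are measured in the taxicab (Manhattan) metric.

d(u,B) = |0−1| + |-6−7| = 1 + 13 = 14
d(u,C) = |0−7| + |-6−(-3)| = 7 + 3 = 10
14 > 10, so C is closer.

C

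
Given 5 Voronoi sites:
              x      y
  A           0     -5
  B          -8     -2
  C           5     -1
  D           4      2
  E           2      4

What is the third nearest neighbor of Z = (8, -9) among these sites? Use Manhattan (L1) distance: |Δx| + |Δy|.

d(Z,A) = |8−0| + |-9−(-5)| = 8 + 4 = 12
d(Z,B) = |8−(-8)| + |-9−(-2)| = 16 + 7 = 23
d(Z,C) = |8−5| + |-9−(-1)| = 3 + 8 = 11
d(Z,D) = |8−4| + |-9−2| = 4 + 11 = 15
d(Z,E) = |8−2| + |-9−4| = 6 + 13 = 19
Sorted ascending: C, A, D, E, … — the third-nearest is D.

D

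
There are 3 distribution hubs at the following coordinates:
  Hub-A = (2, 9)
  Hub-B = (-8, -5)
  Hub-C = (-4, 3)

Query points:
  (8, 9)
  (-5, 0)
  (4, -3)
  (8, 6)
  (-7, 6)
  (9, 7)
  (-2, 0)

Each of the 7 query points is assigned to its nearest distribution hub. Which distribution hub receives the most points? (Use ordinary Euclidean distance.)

(8, 9) — d² to each: Hub-A:36, Hub-B:452, Hub-C:180 → nearest is Hub-A
(-5, 0) — d² to each: Hub-A:130, Hub-B:34, Hub-C:10 → nearest is Hub-C
(4, -3) — d² to each: Hub-A:148, Hub-B:148, Hub-C:100 → nearest is Hub-C
(8, 6) — d² to each: Hub-A:45, Hub-B:377, Hub-C:153 → nearest is Hub-A
(-7, 6) — d² to each: Hub-A:90, Hub-B:122, Hub-C:18 → nearest is Hub-C
(9, 7) — d² to each: Hub-A:53, Hub-B:433, Hub-C:185 → nearest is Hub-A
(-2, 0) — d² to each: Hub-A:97, Hub-B:61, Hub-C:13 → nearest is Hub-C
Tally — Hub-A:3, Hub-C:4. Hub-C captures the most (4).

Hub-C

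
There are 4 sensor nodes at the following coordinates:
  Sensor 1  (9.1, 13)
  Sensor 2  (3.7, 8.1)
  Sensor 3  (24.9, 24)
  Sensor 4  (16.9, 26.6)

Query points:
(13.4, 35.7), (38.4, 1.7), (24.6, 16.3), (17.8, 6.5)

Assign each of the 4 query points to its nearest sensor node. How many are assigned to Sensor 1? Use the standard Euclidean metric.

(13.4, 35.7) — d² to each: Sensor 1:533.78, Sensor 2:855.85, Sensor 3:269.14, Sensor 4:95.06 → nearest is Sensor 4
(38.4, 1.7) — d² to each: Sensor 1:986.18, Sensor 2:1245.05, Sensor 3:679.54, Sensor 4:1082.26 → nearest is Sensor 3
(24.6, 16.3) — d² to each: Sensor 1:251.14, Sensor 2:504.05, Sensor 3:59.38, Sensor 4:165.38 → nearest is Sensor 3
(17.8, 6.5) — d² to each: Sensor 1:117.94, Sensor 2:201.37, Sensor 3:356.66, Sensor 4:404.82 → nearest is Sensor 1
1 of the 4 points has Sensor 1 as nearest.

1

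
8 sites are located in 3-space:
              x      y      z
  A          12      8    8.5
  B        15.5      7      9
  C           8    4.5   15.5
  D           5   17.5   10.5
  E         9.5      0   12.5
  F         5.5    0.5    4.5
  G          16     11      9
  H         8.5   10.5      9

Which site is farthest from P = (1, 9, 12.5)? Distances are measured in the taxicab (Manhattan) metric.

F

d(P,A) = 11 + 1 + 4 = 16
d(P,B) = 14.5 + 2 + 3.5 = 20
d(P,C) = 7 + 4.5 + 3 = 14.5
d(P,D) = 4 + 8.5 + 2 = 14.5
d(P,E) = 8.5 + 9 + 0 = 17.5
d(P,F) = 4.5 + 8.5 + 8 = 21
d(P,G) = 15 + 2 + 3.5 = 20.5
d(P,H) = 7.5 + 1.5 + 3.5 = 12.5
The largest is to F.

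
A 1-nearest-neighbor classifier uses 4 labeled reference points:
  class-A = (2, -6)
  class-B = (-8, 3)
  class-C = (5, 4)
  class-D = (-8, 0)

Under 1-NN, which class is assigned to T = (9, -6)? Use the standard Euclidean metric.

class-A

Since √ is increasing, it suffices to compare squared distances:
d²(T, class-A) = (9−2)² + (-6−(-6))² = 49 + 0 = 49
d²(T, class-B) = (9−(-8))² + (-6−3)² = 289 + 81 = 370
d²(T, class-C) = (9−5)² + (-6−4)² = 16 + 100 = 116
d²(T, class-D) = (9−(-8))² + (-6−0)² = 289 + 36 = 325
class-A is nearest.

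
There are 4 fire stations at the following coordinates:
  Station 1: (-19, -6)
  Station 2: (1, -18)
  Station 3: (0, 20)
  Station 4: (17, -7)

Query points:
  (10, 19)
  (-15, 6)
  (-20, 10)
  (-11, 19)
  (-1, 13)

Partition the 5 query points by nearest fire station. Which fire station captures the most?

Station 3

(10, 19) — d² to each: Station 1:1466, Station 2:1450, Station 3:101, Station 4:725 → nearest is Station 3
(-15, 6) — d² to each: Station 1:160, Station 2:832, Station 3:421, Station 4:1193 → nearest is Station 1
(-20, 10) — d² to each: Station 1:257, Station 2:1225, Station 3:500, Station 4:1658 → nearest is Station 1
(-11, 19) — d² to each: Station 1:689, Station 2:1513, Station 3:122, Station 4:1460 → nearest is Station 3
(-1, 13) — d² to each: Station 1:685, Station 2:965, Station 3:50, Station 4:724 → nearest is Station 3
Tally — Station 1:2, Station 3:3. Station 3 captures the most (3).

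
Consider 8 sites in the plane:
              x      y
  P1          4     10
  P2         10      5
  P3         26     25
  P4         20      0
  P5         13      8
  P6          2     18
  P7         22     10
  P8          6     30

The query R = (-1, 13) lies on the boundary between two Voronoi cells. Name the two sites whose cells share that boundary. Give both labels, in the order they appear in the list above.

Squared distances from R to each site:
|RP1|² = (-1−4)² + (13−10)² = 25 + 9 = 34
|RP2|² = (-1−10)² + (13−5)² = 121 + 64 = 185
|RP3|² = (-1−26)² + (13−25)² = 729 + 144 = 873
|RP4|² = (-1−20)² + (13−0)² = 441 + 169 = 610
|RP5|² = (-1−13)² + (13−8)² = 196 + 25 = 221
|RP6|² = (-1−2)² + (13−18)² = 9 + 25 = 34
|RP7|² = (-1−22)² + (13−10)² = 529 + 9 = 538
|RP8|² = (-1−6)² + (13−30)² = 49 + 289 = 338
R is equidistant from P1 and P6 (both at squared distance 34), and every other site is strictly farther — so R lies on the P1–P6 Voronoi edge.

P1 and P6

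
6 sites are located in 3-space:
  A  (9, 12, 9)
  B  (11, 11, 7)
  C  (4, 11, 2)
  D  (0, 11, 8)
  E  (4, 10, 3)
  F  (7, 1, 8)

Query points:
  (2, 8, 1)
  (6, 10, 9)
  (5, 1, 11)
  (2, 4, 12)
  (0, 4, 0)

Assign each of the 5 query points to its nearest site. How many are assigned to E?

(2, 8, 1) — d² to each: A:129, B:126, C:14, D:62, E:12, F:123 → nearest is E
(6, 10, 9) — d² to each: A:13, B:30, C:54, D:38, E:40, F:83 → nearest is A
(5, 1, 11) — d² to each: A:141, B:152, C:182, D:134, E:146, F:13 → nearest is F
(2, 4, 12) — d² to each: A:122, B:155, C:153, D:69, E:121, F:50 → nearest is F
(0, 4, 0) — d² to each: A:226, B:219, C:69, D:113, E:61, F:122 → nearest is E
2 of the 5 points have E as nearest.

2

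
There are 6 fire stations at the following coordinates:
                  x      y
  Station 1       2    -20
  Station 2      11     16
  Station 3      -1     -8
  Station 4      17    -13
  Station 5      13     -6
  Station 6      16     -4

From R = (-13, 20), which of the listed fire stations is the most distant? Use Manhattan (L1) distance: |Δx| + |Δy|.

d(R, Station 1) = |-13−2| + |20−(-20)| = 15 + 40 = 55
d(R, Station 2) = |-13−11| + |20−16| = 24 + 4 = 28
d(R, Station 3) = |-13−(-1)| + |20−(-8)| = 12 + 28 = 40
d(R, Station 4) = |-13−17| + |20−(-13)| = 30 + 33 = 63
d(R, Station 5) = |-13−13| + |20−(-6)| = 26 + 26 = 52
d(R, Station 6) = |-13−16| + |20−(-4)| = 29 + 24 = 53
The largest is to Station 4.

Station 4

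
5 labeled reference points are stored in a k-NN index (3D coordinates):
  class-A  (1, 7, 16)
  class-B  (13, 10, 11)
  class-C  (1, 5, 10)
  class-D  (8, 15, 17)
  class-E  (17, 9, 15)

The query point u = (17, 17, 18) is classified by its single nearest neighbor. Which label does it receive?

class-E

Squared Euclidean distances:
d²(u, class-A) = 256 + 100 + 4 = 360
d²(u, class-B) = 16 + 49 + 49 = 114
d²(u, class-C) = 256 + 144 + 64 = 464
d²(u, class-D) = 81 + 4 + 1 = 86
d²(u, class-E) = 0 + 64 + 9 = 73
class-E is nearest.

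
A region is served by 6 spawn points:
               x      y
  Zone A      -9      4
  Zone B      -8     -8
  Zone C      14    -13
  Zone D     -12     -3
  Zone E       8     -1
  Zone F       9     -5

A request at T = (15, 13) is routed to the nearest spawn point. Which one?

Zone E

Compare squared distances (the ordering matches that of the actual distances):
d²(T, Zone A) = (15−(-9))² + (13−4)² = 576 + 81 = 657
d²(T, Zone B) = (15−(-8))² + (13−(-8))² = 529 + 441 = 970
d²(T, Zone C) = (15−14)² + (13−(-13))² = 1 + 676 = 677
d²(T, Zone D) = (15−(-12))² + (13−(-3))² = 729 + 256 = 985
d²(T, Zone E) = (15−8)² + (13−(-1))² = 49 + 196 = 245
d²(T, Zone F) = (15−9)² + (13−(-5))² = 36 + 324 = 360
The smallest is to Zone E, so T lies in the Voronoi region of Zone E.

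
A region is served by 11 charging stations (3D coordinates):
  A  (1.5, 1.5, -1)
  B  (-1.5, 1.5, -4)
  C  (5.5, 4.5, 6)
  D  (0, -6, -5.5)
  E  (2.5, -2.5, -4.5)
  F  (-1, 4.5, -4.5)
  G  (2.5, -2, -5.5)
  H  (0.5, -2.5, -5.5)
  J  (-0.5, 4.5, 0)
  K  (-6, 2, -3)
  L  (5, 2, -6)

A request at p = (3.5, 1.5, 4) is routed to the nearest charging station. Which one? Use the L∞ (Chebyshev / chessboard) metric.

d(p,A) = max(2, 0, 5) = 5
d(p,B) = max(5, 0, 8) = 8
d(p,C) = max(2, 3, 2) = 3
d(p,D) = max(3.5, 7.5, 9.5) = 9.5
d(p,E) = max(1, 4, 8.5) = 8.5
d(p,F) = max(4.5, 3, 8.5) = 8.5
d(p,G) = max(1, 3.5, 9.5) = 9.5
d(p,H) = max(3, 4, 9.5) = 9.5
d(p,J) = max(4, 3, 4) = 4
d(p,K) = max(9.5, 0.5, 7) = 9.5
d(p,L) = max(1.5, 0.5, 10) = 10
C is nearest.

C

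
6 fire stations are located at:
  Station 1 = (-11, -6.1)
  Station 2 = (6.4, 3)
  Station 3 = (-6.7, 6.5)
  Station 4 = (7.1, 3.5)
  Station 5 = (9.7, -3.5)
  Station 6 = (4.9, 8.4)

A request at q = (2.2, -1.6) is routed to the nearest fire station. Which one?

Station 2

Since √ is increasing, it suffices to compare squared distances:
d²(q, Station 1) = (2.2−(-11))² + (-1.6−(-6.1))² = 174.24 + 20.25 = 194.49
d²(q, Station 2) = (2.2−6.4)² + (-1.6−3)² = 17.64 + 21.16 = 38.8
d²(q, Station 3) = (2.2−(-6.7))² + (-1.6−6.5)² = 79.21 + 65.61 = 144.82
d²(q, Station 4) = (2.2−7.1)² + (-1.6−3.5)² = 24.01 + 26.01 = 50.02
d²(q, Station 5) = (2.2−9.7)² + (-1.6−(-3.5))² = 56.25 + 3.61 = 59.86
d²(q, Station 6) = (2.2−4.9)² + (-1.6−8.4)² = 7.29 + 100 = 107.29
The smallest is to Station 2, so q lies in the Voronoi region of Station 2.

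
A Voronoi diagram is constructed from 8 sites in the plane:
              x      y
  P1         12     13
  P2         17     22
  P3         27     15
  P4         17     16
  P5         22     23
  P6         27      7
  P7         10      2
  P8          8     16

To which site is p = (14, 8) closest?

P1

Compare squared distances (the ordering matches that of the actual distances):
|pP1|² = (14−12)² + (8−13)² = 4 + 25 = 29
|pP2|² = (14−17)² + (8−22)² = 9 + 196 = 205
|pP3|² = (14−27)² + (8−15)² = 169 + 49 = 218
|pP4|² = (14−17)² + (8−16)² = 9 + 64 = 73
|pP5|² = (14−22)² + (8−23)² = 64 + 225 = 289
|pP6|² = (14−27)² + (8−7)² = 169 + 1 = 170
|pP7|² = (14−10)² + (8−2)² = 16 + 36 = 52
|pP8|² = (14−8)² + (8−16)² = 36 + 64 = 100
P1 is nearest.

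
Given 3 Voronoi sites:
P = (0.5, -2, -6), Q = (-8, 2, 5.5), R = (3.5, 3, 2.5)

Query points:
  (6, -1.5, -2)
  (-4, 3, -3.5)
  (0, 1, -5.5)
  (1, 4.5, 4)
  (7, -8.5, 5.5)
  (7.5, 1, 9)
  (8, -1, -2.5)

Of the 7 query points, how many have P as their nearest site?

(6, -1.5, -2) — d² to each: P:46.5, Q:264.5, R:46.75 → nearest is P
(-4, 3, -3.5) — d² to each: P:51.5, Q:98, R:92.25 → nearest is P
(0, 1, -5.5) — d² to each: P:9.5, Q:186, R:80.25 → nearest is P
(1, 4.5, 4) — d² to each: P:142.5, Q:89.5, R:10.75 → nearest is R
(7, -8.5, 5.5) — d² to each: P:216.75, Q:335.25, R:153.5 → nearest is R
(7.5, 1, 9) — d² to each: P:283, Q:253.5, R:62.25 → nearest is R
(8, -1, -2.5) — d² to each: P:69.5, Q:329, R:61.25 → nearest is R
3 of the 7 points have P as nearest.

3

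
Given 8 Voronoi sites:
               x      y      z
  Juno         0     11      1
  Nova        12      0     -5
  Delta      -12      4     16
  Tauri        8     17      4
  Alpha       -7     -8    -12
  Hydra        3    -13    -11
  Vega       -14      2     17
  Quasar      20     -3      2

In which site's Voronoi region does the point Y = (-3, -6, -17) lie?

Alpha

Compare squared distances (the ordering matches that of the actual distances):
d²(Y, Juno) = (-3−0)² + (-6−11)² + (-17−1)² = 9 + 289 + 324 = 622
d²(Y, Nova) = (-3−12)² + (-6−0)² + (-17−(-5))² = 225 + 36 + 144 = 405
d²(Y, Delta) = (-3−(-12))² + (-6−4)² + (-17−16)² = 81 + 100 + 1089 = 1270
d²(Y, Tauri) = (-3−8)² + (-6−17)² + (-17−4)² = 121 + 529 + 441 = 1091
d²(Y, Alpha) = (-3−(-7))² + (-6−(-8))² + (-17−(-12))² = 16 + 4 + 25 = 45
d²(Y, Hydra) = (-3−3)² + (-6−(-13))² + (-17−(-11))² = 36 + 49 + 36 = 121
d²(Y, Vega) = (-3−(-14))² + (-6−2)² + (-17−17)² = 121 + 64 + 1156 = 1341
d²(Y, Quasar) = (-3−20)² + (-6−(-3))² + (-17−2)² = 529 + 9 + 361 = 899
Alpha is nearest.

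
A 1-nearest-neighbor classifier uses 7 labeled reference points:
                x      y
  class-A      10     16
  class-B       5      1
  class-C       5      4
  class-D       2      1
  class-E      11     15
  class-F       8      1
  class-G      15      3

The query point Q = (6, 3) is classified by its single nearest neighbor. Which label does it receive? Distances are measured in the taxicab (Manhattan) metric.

d(Q, class-A) = |6−10| + |3−16| = 4 + 13 = 17
d(Q, class-B) = |6−5| + |3−1| = 1 + 2 = 3
d(Q, class-C) = |6−5| + |3−4| = 1 + 1 = 2
d(Q, class-D) = |6−2| + |3−1| = 4 + 2 = 6
d(Q, class-E) = |6−11| + |3−15| = 5 + 12 = 17
d(Q, class-F) = |6−8| + |3−1| = 2 + 2 = 4
d(Q, class-G) = |6−15| + |3−3| = 9 + 0 = 9
The smallest is to class-C, so Q lies in the Voronoi region of class-C.

class-C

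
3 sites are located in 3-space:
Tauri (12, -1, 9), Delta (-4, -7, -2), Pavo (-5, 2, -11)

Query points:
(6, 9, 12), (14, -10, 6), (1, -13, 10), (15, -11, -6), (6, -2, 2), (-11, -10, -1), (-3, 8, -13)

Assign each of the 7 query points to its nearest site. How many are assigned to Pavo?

1

(6, 9, 12) — d² to each: Tauri:145, Delta:552, Pavo:699 → nearest is Tauri
(14, -10, 6) — d² to each: Tauri:94, Delta:397, Pavo:794 → nearest is Tauri
(1, -13, 10) — d² to each: Tauri:266, Delta:205, Pavo:702 → nearest is Delta
(15, -11, -6) — d² to each: Tauri:334, Delta:393, Pavo:594 → nearest is Tauri
(6, -2, 2) — d² to each: Tauri:86, Delta:141, Pavo:306 → nearest is Tauri
(-11, -10, -1) — d² to each: Tauri:710, Delta:59, Pavo:280 → nearest is Delta
(-3, 8, -13) — d² to each: Tauri:790, Delta:347, Pavo:44 → nearest is Pavo
1 of the 7 points has Pavo as nearest.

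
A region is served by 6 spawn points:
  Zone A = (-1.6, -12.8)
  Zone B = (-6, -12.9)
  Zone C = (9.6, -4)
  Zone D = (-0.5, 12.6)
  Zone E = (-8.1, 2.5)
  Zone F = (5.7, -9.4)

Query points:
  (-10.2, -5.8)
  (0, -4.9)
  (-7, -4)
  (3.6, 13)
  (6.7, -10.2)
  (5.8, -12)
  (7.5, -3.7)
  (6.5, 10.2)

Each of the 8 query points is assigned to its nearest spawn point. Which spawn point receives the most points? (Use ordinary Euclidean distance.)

Zone F

(-10.2, -5.8) — d² to each: Zone A:122.96, Zone B:68.05, Zone C:395.28, Zone D:432.65, Zone E:73.3, Zone F:265.77 → nearest is Zone B
(0, -4.9) — d² to each: Zone A:64.97, Zone B:100, Zone C:92.97, Zone D:306.5, Zone E:120.37, Zone F:52.74 → nearest is Zone F
(-7, -4) — d² to each: Zone A:106.6, Zone B:80.21, Zone C:275.56, Zone D:317.81, Zone E:43.46, Zone F:190.45 → nearest is Zone E
(3.6, 13) — d² to each: Zone A:692.68, Zone B:762.97, Zone C:325, Zone D:16.97, Zone E:247.14, Zone F:506.17 → nearest is Zone D
(6.7, -10.2) — d² to each: Zone A:75.65, Zone B:168.58, Zone C:46.85, Zone D:571.68, Zone E:380.33, Zone F:1.64 → nearest is Zone F
(5.8, -12) — d² to each: Zone A:55.4, Zone B:140.05, Zone C:78.44, Zone D:644.85, Zone E:403.46, Zone F:6.77 → nearest is Zone F
(7.5, -3.7) — d² to each: Zone A:165.62, Zone B:266.89, Zone C:4.5, Zone D:329.69, Zone E:281.8, Zone F:35.73 → nearest is Zone C
(6.5, 10.2) — d² to each: Zone A:594.61, Zone B:689.86, Zone C:211.25, Zone D:54.76, Zone E:272.45, Zone F:384.8 → nearest is Zone D
Tally — Zone B:1, Zone C:1, Zone D:2, Zone E:1, Zone F:3. Zone F captures the most (3).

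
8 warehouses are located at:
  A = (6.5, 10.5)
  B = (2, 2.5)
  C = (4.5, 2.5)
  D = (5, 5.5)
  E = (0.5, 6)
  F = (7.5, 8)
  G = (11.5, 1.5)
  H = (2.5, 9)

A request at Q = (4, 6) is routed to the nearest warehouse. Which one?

Since √ is increasing, it suffices to compare squared distances:
|QA|² = 6.25 + 20.25 = 26.5
|QB|² = 4 + 12.25 = 16.25
|QC|² = 0.25 + 12.25 = 12.5
|QD|² = 1 + 0.25 = 1.25
|QE|² = 12.25 + 0 = 12.25
|QF|² = 12.25 + 4 = 16.25
|QG|² = 56.25 + 20.25 = 76.5
|QH|² = 2.25 + 9 = 11.25
D is nearest.

D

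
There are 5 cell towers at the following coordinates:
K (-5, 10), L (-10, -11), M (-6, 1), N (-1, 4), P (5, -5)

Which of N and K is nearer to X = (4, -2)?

Compare squared distances:
|XN|² = (4−(-1))² + (-2−4)² = 25 + 36 = 61
|XK|² = (4−(-5))² + (-2−10)² = 81 + 144 = 225
61 < 225, so N is closer.

N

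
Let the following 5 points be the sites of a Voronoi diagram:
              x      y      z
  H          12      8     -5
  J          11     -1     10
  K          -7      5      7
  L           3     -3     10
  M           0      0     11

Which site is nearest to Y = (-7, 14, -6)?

K

Compare squared distances (the ordering matches that of the actual distances):
|YH|² = (-7−12)² + (14−8)² + (-6−(-5))² = 361 + 36 + 1 = 398
|YJ|² = (-7−11)² + (14−(-1))² + (-6−10)² = 324 + 225 + 256 = 805
|YK|² = (-7−(-7))² + (14−5)² + (-6−7)² = 0 + 81 + 169 = 250
|YL|² = (-7−3)² + (14−(-3))² + (-6−10)² = 100 + 289 + 256 = 645
|YM|² = (-7−0)² + (14−0)² + (-6−11)² = 49 + 196 + 289 = 534
Minimum is at K.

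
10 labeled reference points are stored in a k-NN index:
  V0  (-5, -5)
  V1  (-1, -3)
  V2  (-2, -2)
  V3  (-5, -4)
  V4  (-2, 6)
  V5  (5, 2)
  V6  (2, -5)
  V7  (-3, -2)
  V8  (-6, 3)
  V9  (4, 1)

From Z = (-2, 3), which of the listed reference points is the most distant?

Squared Euclidean distances:
|ZV0|² = (-2−(-5))² + (3−(-5))² = 9 + 64 = 73
|ZV1|² = (-2−(-1))² + (3−(-3))² = 1 + 36 = 37
|ZV2|² = (-2−(-2))² + (3−(-2))² = 0 + 25 = 25
|ZV3|² = (-2−(-5))² + (3−(-4))² = 9 + 49 = 58
|ZV4|² = (-2−(-2))² + (3−6)² = 0 + 9 = 9
|ZV5|² = (-2−5)² + (3−2)² = 49 + 1 = 50
|ZV6|² = (-2−2)² + (3−(-5))² = 16 + 64 = 80
|ZV7|² = (-2−(-3))² + (3−(-2))² = 1 + 25 = 26
|ZV8|² = (-2−(-6))² + (3−3)² = 16 + 0 = 16
|ZV9|² = (-2−4)² + (3−1)² = 36 + 4 = 40
The largest is to V6.

V6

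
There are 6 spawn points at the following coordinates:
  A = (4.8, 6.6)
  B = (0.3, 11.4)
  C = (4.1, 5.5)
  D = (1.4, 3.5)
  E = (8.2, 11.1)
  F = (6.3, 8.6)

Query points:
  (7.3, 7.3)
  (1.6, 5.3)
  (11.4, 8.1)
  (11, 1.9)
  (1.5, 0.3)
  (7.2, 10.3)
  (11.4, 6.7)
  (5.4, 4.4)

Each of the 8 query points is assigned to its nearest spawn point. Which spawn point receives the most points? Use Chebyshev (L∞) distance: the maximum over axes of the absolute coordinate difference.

(7.3, 7.3) — d to each: A:2.5, B:7, C:3.2, D:5.9, E:3.8, F:1.3 → nearest is F
(1.6, 5.3) — d to each: A:3.2, B:6.1, C:2.5, D:1.8, E:6.6, F:4.7 → nearest is D
(11.4, 8.1) — d to each: A:6.6, B:11.1, C:7.3, D:10, E:3.2, F:5.1 → nearest is E
(11, 1.9) — d to each: A:6.2, B:10.7, C:6.9, D:9.6, E:9.2, F:6.7 → nearest is A
(1.5, 0.3) — d to each: A:6.3, B:11.1, C:5.2, D:3.2, E:10.8, F:8.3 → nearest is D
(7.2, 10.3) — d to each: A:3.7, B:6.9, C:4.8, D:6.8, E:1, F:1.7 → nearest is E
(11.4, 6.7) — d to each: A:6.6, B:11.1, C:7.3, D:10, E:4.4, F:5.1 → nearest is E
(5.4, 4.4) — d to each: A:2.2, B:7, C:1.3, D:4, E:6.7, F:4.2 → nearest is C
Tally — A:1, C:1, D:2, E:3, F:1. E captures the most (3).

E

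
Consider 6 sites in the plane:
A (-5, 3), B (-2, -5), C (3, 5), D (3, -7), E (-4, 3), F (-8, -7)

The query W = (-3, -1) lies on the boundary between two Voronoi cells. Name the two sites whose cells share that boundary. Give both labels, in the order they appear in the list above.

B and E

Squared distances from W to each site:
|WA|² = (-3−(-5))² + (-1−3)² = 4 + 16 = 20
|WB|² = (-3−(-2))² + (-1−(-5))² = 1 + 16 = 17
|WC|² = (-3−3)² + (-1−5)² = 36 + 36 = 72
|WD|² = (-3−3)² + (-1−(-7))² = 36 + 36 = 72
|WE|² = (-3−(-4))² + (-1−3)² = 1 + 16 = 17
|WF|² = (-3−(-8))² + (-1−(-7))² = 25 + 36 = 61
W is equidistant from B and E (both at squared distance 17), and every other site is strictly farther — so W lies on the B–E Voronoi edge.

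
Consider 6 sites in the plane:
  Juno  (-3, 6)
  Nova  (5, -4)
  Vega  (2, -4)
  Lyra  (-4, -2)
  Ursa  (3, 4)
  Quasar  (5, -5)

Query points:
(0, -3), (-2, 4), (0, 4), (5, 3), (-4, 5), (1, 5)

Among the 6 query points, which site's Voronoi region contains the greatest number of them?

Ursa

(0, -3) — d² to each: Juno:90, Nova:26, Vega:5, Lyra:17, Ursa:58, Quasar:29 → nearest is Vega
(-2, 4) — d² to each: Juno:5, Nova:113, Vega:80, Lyra:40, Ursa:25, Quasar:130 → nearest is Juno
(0, 4) — d² to each: Juno:13, Nova:89, Vega:68, Lyra:52, Ursa:9, Quasar:106 → nearest is Ursa
(5, 3) — d² to each: Juno:73, Nova:49, Vega:58, Lyra:106, Ursa:5, Quasar:64 → nearest is Ursa
(-4, 5) — d² to each: Juno:2, Nova:162, Vega:117, Lyra:49, Ursa:50, Quasar:181 → nearest is Juno
(1, 5) — d² to each: Juno:17, Nova:97, Vega:82, Lyra:74, Ursa:5, Quasar:116 → nearest is Ursa
Tally — Juno:2, Vega:1, Ursa:3. Ursa captures the most (3).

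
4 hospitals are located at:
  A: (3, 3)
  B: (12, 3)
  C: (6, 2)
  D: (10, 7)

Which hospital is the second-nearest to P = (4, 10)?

A

Squared Euclidean distances:
|PA|² = (4−3)² + (10−3)² = 1 + 49 = 50
|PB|² = (4−12)² + (10−3)² = 64 + 49 = 113
|PC|² = (4−6)² + (10−2)² = 4 + 64 = 68
|PD|² = (4−10)² + (10−7)² = 36 + 9 = 45
Sorted ascending: D, A, C, … — the second-nearest is A.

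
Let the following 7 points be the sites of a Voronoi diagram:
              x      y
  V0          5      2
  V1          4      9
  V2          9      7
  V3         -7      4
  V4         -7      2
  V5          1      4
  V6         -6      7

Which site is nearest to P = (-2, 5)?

Squared Euclidean distances:
|PV0|² = (-2−5)² + (5−2)² = 49 + 9 = 58
|PV1|² = (-2−4)² + (5−9)² = 36 + 16 = 52
|PV2|² = (-2−9)² + (5−7)² = 121 + 4 = 125
|PV3|² = (-2−(-7))² + (5−4)² = 25 + 1 = 26
|PV4|² = (-2−(-7))² + (5−2)² = 25 + 9 = 34
|PV5|² = (-2−1)² + (5−4)² = 9 + 1 = 10
|PV6|² = (-2−(-6))² + (5−7)² = 16 + 4 = 20
The smallest is to V5, so P lies in the Voronoi region of V5.

V5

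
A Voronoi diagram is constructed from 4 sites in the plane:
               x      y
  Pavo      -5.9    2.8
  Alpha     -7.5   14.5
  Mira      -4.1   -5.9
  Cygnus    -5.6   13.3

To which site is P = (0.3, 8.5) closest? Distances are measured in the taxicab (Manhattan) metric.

d(P, Pavo) = |0.3−(-5.9)| + |8.5−2.8| = 6.2 + 5.7 = 11.9
d(P, Alpha) = |0.3−(-7.5)| + |8.5−14.5| = 7.8 + 6 = 13.8
d(P, Mira) = |0.3−(-4.1)| + |8.5−(-5.9)| = 4.4 + 14.4 = 18.8
d(P, Cygnus) = |0.3−(-5.6)| + |8.5−13.3| = 5.9 + 4.8 = 10.7
Cygnus is nearest.

Cygnus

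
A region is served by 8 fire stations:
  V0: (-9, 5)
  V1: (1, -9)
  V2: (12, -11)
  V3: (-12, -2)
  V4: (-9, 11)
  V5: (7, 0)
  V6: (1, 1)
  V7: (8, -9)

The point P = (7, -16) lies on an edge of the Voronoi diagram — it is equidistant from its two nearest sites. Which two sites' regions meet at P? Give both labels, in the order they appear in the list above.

Squared distances from P to each site:
|PV0|² = (7−(-9))² + (-16−5)² = 256 + 441 = 697
|PV1|² = (7−1)² + (-16−(-9))² = 36 + 49 = 85
|PV2|² = (7−12)² + (-16−(-11))² = 25 + 25 = 50
|PV3|² = (7−(-12))² + (-16−(-2))² = 361 + 196 = 557
|PV4|² = (7−(-9))² + (-16−11)² = 256 + 729 = 985
|PV5|² = (7−7)² + (-16−0)² = 0 + 256 = 256
|PV6|² = (7−1)² + (-16−1)² = 36 + 289 = 325
|PV7|² = (7−8)² + (-16−(-9))² = 1 + 49 = 50
P is equidistant from V2 and V7 (both at squared distance 50), and every other site is strictly farther — so P lies on the V2–V7 Voronoi edge.

V2 and V7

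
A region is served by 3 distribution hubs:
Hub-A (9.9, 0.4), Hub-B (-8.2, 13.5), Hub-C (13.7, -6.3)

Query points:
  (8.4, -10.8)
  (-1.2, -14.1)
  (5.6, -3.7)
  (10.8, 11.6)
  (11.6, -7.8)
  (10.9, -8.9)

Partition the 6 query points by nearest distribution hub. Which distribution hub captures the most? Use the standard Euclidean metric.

Hub-C

(8.4, -10.8) — d² to each: Hub-A:127.69, Hub-B:866.05, Hub-C:48.34 → nearest is Hub-C
(-1.2, -14.1) — d² to each: Hub-A:333.46, Hub-B:810.76, Hub-C:282.85 → nearest is Hub-C
(5.6, -3.7) — d² to each: Hub-A:35.3, Hub-B:486.28, Hub-C:72.37 → nearest is Hub-A
(10.8, 11.6) — d² to each: Hub-A:126.25, Hub-B:364.61, Hub-C:328.82 → nearest is Hub-A
(11.6, -7.8) — d² to each: Hub-A:70.13, Hub-B:845.73, Hub-C:6.66 → nearest is Hub-C
(10.9, -8.9) — d² to each: Hub-A:87.49, Hub-B:866.57, Hub-C:14.6 → nearest is Hub-C
Tally — Hub-A:2, Hub-C:4. Hub-C captures the most (4).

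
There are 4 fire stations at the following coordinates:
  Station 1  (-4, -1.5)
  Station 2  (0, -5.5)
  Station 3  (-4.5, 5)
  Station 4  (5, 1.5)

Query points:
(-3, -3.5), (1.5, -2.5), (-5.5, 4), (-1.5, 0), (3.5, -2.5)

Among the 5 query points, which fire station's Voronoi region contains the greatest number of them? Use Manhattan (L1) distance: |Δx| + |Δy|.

(-3, -3.5) — d to each: Station 1:3, Station 2:5, Station 3:10, Station 4:13 → nearest is Station 1
(1.5, -2.5) — d to each: Station 1:6.5, Station 2:4.5, Station 3:13.5, Station 4:7.5 → nearest is Station 2
(-5.5, 4) — d to each: Station 1:7, Station 2:15, Station 3:2, Station 4:13 → nearest is Station 3
(-1.5, 0) — d to each: Station 1:4, Station 2:7, Station 3:8, Station 4:8 → nearest is Station 1
(3.5, -2.5) — d to each: Station 1:8.5, Station 2:6.5, Station 3:15.5, Station 4:5.5 → nearest is Station 4
Tally — Station 1:2, Station 2:1, Station 3:1, Station 4:1. Station 1 captures the most (2).

Station 1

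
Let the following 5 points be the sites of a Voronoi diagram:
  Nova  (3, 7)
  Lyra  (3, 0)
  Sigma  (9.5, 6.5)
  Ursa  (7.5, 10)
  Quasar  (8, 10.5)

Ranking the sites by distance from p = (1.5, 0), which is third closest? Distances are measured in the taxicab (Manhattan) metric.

d(p, Nova) = |1.5−3| + |0−7| = 1.5 + 7 = 8.5
d(p, Lyra) = |1.5−3| + |0−0| = 1.5 + 0 = 1.5
d(p, Sigma) = |1.5−9.5| + |0−6.5| = 8 + 6.5 = 14.5
d(p, Ursa) = |1.5−7.5| + |0−10| = 6 + 10 = 16
d(p, Quasar) = |1.5−8| + |0−10.5| = 6.5 + 10.5 = 17
Sorted ascending: Lyra, Nova, Sigma, Ursa, … — the third-nearest is Sigma.

Sigma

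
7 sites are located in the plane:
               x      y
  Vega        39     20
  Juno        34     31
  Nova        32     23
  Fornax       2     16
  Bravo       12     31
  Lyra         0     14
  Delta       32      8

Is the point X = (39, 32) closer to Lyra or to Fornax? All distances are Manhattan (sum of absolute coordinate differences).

Fornax

d(X, Lyra) = |39−0| + |32−14| = 39 + 18 = 57
d(X, Fornax) = |39−2| + |32−16| = 37 + 16 = 53
57 > 53, so Fornax is closer.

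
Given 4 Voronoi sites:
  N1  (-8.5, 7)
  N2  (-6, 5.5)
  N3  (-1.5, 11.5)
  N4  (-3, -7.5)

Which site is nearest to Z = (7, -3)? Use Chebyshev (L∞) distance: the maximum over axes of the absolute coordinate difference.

d(Z,N1) = max(15.5, 10) = 15.5
d(Z,N2) = max(13, 8.5) = 13
d(Z,N3) = max(8.5, 14.5) = 14.5
d(Z,N4) = max(10, 4.5) = 10
Minimum is at N4.

N4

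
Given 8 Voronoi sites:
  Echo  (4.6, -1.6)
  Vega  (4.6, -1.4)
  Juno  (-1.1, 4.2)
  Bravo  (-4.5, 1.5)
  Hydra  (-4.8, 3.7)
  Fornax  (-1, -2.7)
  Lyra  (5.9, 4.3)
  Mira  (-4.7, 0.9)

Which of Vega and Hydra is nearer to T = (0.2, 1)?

Vega

Compare squared distances:
d²(T, Vega) = (0.2−4.6)² + (1−(-1.4))² = 19.36 + 5.76 = 25.12
d²(T, Hydra) = (0.2−(-4.8))² + (1−3.7)² = 25 + 7.29 = 32.29
25.12 < 32.29, so Vega is closer.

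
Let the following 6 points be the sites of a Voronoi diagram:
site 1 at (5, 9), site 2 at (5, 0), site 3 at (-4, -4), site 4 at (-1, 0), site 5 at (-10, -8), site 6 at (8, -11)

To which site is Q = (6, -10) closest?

site 6

Since √ is increasing, it suffices to compare squared distances:
d²(Q, site 1) = (6−5)² + (-10−9)² = 1 + 361 = 362
d²(Q, site 2) = (6−5)² + (-10−0)² = 1 + 100 = 101
d²(Q, site 3) = (6−(-4))² + (-10−(-4))² = 100 + 36 = 136
d²(Q, site 4) = (6−(-1))² + (-10−0)² = 49 + 100 = 149
d²(Q, site 5) = (6−(-10))² + (-10−(-8))² = 256 + 4 = 260
d²(Q, site 6) = (6−8)² + (-10−(-11))² = 4 + 1 = 5
Minimum is at site 6.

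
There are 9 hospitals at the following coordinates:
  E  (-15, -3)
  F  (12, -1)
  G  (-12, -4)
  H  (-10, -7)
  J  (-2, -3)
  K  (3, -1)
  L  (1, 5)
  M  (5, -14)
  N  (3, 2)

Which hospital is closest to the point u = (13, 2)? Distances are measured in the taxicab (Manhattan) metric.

F

d(u,E) = 28 + 5 = 33
d(u,F) = 1 + 3 = 4
d(u,G) = 25 + 6 = 31
d(u,H) = 23 + 9 = 32
d(u,J) = 15 + 5 = 20
d(u,K) = 10 + 3 = 13
d(u,L) = 12 + 3 = 15
d(u,M) = 8 + 16 = 24
d(u,N) = 10 + 0 = 10
Minimum is at F.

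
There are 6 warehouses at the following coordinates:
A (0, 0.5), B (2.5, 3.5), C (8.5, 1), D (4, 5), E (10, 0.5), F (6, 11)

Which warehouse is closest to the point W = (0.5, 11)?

Since √ is increasing, it suffices to compare squared distances:
|WA|² = 0.25 + 110.25 = 110.5
|WB|² = 4 + 56.25 = 60.25
|WC|² = 64 + 100 = 164
|WD|² = 12.25 + 36 = 48.25
|WE|² = 90.25 + 110.25 = 200.5
|WF|² = 30.25 + 0 = 30.25
The smallest is to F, so W lies in the Voronoi region of F.

F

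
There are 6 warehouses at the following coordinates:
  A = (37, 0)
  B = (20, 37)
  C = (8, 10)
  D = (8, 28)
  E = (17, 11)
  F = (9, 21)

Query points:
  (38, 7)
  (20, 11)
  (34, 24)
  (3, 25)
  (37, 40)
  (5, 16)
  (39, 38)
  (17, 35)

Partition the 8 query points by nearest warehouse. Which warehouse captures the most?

(38, 7) — d² to each: A:50, B:1224, C:909, D:1341, E:457, F:1037 → nearest is A
(20, 11) — d² to each: A:410, B:676, C:145, D:433, E:9, F:221 → nearest is E
(34, 24) — d² to each: A:585, B:365, C:872, D:692, E:458, F:634 → nearest is B
(3, 25) — d² to each: A:1781, B:433, C:250, D:34, E:392, F:52 → nearest is D
(37, 40) — d² to each: A:1600, B:298, C:1741, D:985, E:1241, F:1145 → nearest is B
(5, 16) — d² to each: A:1280, B:666, C:45, D:153, E:169, F:41 → nearest is F
(39, 38) — d² to each: A:1448, B:362, C:1745, D:1061, E:1213, F:1189 → nearest is B
(17, 35) — d² to each: A:1625, B:13, C:706, D:130, E:576, F:260 → nearest is B
Tally — A:1, B:4, D:1, E:1, F:1. B captures the most (4).

B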